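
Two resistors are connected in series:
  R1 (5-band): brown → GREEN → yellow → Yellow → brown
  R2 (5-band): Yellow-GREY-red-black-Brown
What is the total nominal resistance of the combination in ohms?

R1: brown, green, yellow → 154; yellow ×10^4 → 1540000 Ω.
R2: yellow, grey, red → 482; black ×1 → 482 Ω.
Series: 1540000 + 482 = 1540482 Ω.

1540482 Ω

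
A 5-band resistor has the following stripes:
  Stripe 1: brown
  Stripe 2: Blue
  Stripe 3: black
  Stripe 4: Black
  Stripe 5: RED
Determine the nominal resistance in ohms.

Brown → 1 (first significant figure)
Blue → 6 (second significant figure)
Black → 0 (third significant figure)
Black → ×1 multiplier
160 × 1 = 160 Ω

160 Ω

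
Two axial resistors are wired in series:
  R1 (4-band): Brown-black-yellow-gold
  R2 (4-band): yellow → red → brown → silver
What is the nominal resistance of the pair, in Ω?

R1: brown, black → 10; yellow ×10^4 → 100000 Ω.
R2: yellow, red → 42; brown ×10 → 420 Ω.
Series: 100000 + 420 = 100420 Ω.

100420 Ω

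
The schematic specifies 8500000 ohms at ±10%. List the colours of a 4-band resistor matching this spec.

8500000 Ω = 85 × 10^5.
8 → grey
5 → green
Multiplier 10^5 → green.
±10% tolerance → silver.

grey, green, green, silver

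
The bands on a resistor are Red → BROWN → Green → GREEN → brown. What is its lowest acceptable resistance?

Red → 2 (first significant figure)
Brown → 1 (second significant figure)
Green → 5 (third significant figure)
Green → ×10^5 multiplier
Brown → ±1% tolerance
215 × 100000 = 21500000 Ω
Lowest = 21500000 × (1 − 1/100) = 21285000 Ω.

21285000 Ω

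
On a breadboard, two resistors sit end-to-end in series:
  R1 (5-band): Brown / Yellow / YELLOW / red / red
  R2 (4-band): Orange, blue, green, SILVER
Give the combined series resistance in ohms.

R1: brown, yellow, yellow → 144; red ×10^2 → 14400 Ω.
R2: orange, blue → 36; green ×10^5 → 3600000 Ω.
Series: 14400 + 3600000 = 3614400 Ω.

3614400 Ω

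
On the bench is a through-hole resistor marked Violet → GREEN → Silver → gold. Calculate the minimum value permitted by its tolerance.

Violet → 7 (first significant figure)
Green → 5 (second significant figure)
Silver → ×0.01 multiplier
Gold → ±5% tolerance
75 × 0.01 = 0.75 Ω
Minimum = 0.75 × (1 − 5/100) = 0.7125 Ω.

0.7125 Ω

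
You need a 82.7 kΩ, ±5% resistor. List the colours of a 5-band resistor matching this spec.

82700 Ω = 827 × 10^2.
8 → grey
2 → red
7 → violet
Multiplier 10^2 → red.
±5% tolerance → gold.

grey, red, violet, red, gold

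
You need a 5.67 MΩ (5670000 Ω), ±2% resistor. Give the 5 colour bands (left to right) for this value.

5670000 Ω = 567 × 10^4.
5 → green
6 → blue
7 → violet
Multiplier 10^4 → yellow.
±2% tolerance → red.

green, blue, violet, yellow, red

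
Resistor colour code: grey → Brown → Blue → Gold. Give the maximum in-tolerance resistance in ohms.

Grey → 8 (first significant figure)
Brown → 1 (second significant figure)
Blue → ×10^6 multiplier
Gold → ±5% tolerance
81 × 1000000 = 81000000 Ω
Maximum = 81000000 × (1 + 5/100) = 85050000 Ω.

85050000 Ω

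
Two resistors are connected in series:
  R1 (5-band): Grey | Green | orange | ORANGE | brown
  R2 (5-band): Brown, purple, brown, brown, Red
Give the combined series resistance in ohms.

854710 Ω

R1: grey, green, orange → 853; orange ×10^3 → 853000 Ω.
R2: brown, violet, brown → 171; brown ×10 → 1710 Ω.
Series: 853000 + 1710 = 854710 Ω.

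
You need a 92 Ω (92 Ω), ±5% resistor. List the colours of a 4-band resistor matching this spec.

white, red, black, gold

92 Ω = 92 × 10^0.
9 → white
2 → red
Multiplier 10^0 → black.
±5% tolerance → gold.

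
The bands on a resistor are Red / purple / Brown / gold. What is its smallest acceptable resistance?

Red → 2 (first significant figure)
Violet → 7 (second significant figure)
Brown → ×10 multiplier
Gold → ±5% tolerance
27 × 10 = 270 Ω
Smallest = 270 × (1 − 5/100) = 256.5 Ω.

256.5 Ω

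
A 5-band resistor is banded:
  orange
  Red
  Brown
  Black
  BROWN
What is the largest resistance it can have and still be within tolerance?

324.21 Ω

Orange → 3 (first significant figure)
Red → 2 (second significant figure)
Brown → 1 (third significant figure)
Black → ×1 multiplier
Brown → ±1% tolerance
321 × 1 = 321 Ω
Largest = 321 × (1 + 1/100) = 324.21 Ω.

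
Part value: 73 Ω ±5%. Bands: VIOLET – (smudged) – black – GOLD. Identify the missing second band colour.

orange

73 Ω = 73 × 10^0.
The second band gives digit 3 of the significand, and 3 is orange.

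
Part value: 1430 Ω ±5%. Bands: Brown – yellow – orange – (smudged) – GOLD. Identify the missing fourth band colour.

brown

1430 Ω = 143 × 10^1.
The fourth band is the multiplier, 10^1, which is brown.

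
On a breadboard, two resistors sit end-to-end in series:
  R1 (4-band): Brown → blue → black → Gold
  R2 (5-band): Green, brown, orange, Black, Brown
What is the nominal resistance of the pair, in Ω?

R1: brown, blue → 16; black ×1 → 16 Ω.
R2: green, brown, orange → 513; black ×1 → 513 Ω.
Series: 16 + 513 = 529 Ω.

529 Ω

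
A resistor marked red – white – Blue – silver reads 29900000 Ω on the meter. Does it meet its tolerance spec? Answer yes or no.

Red → 2 (first significant figure)
White → 9 (second significant figure)
Blue → ×10^6 multiplier
Silver → ±10% tolerance
29 × 1000000 = 29000000 Ω
Allowed range: 26100000 Ω to 31900000 Ω.
29900000 Ω lies inside that range.

yes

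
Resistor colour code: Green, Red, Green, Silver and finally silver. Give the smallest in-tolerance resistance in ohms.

4.725 Ω

Green → 5 (first significant figure)
Red → 2 (second significant figure)
Green → 5 (third significant figure)
Silver → ×0.01 multiplier
Silver → ±10% tolerance
525 × 0.01 = 5.25 Ω
Smallest = 5.25 × (1 − 10/100) = 4.725 Ω.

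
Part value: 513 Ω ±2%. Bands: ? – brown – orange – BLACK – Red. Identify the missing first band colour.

513 Ω = 513 × 10^0.
The first band gives digit 5 of the significand, and 5 is green.

green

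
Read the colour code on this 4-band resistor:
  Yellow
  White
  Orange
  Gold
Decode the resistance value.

Yellow → 4 (first significant figure)
White → 9 (second significant figure)
Orange → ×10^3 multiplier
49 × 1000 = 49000 Ω

49000 Ω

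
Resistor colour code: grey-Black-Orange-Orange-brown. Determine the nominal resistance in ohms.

Grey → 8 (first significant figure)
Black → 0 (second significant figure)
Orange → 3 (third significant figure)
Orange → ×10^3 multiplier
803 × 1000 = 803000 Ω

803000 Ω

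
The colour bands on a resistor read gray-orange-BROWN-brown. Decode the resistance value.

Grey → 8 (first significant figure)
Orange → 3 (second significant figure)
Brown → ×10 multiplier
83 × 10 = 830 Ω

830 Ω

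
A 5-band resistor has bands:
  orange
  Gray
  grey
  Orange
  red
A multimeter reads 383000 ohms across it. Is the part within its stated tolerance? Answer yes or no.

Orange → 3 (first significant figure)
Grey → 8 (second significant figure)
Grey → 8 (third significant figure)
Orange → ×10^3 multiplier
Red → ±2% tolerance
388 × 1000 = 388000 Ω
Allowed range: 380240 Ω to 395760 Ω.
383000 ohms lies inside that range.

yes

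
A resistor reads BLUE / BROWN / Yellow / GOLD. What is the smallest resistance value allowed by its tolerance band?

Blue → 6 (first significant figure)
Brown → 1 (second significant figure)
Yellow → ×10^4 multiplier
Gold → ±5% tolerance
61 × 10000 = 610000 Ω
Smallest = 610000 × (1 − 5/100) = 579500 Ω.

579500 Ω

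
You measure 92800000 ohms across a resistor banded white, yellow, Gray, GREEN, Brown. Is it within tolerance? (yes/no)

no

White → 9 (first significant figure)
Yellow → 4 (second significant figure)
Grey → 8 (third significant figure)
Green → ×10^5 multiplier
Brown → ±1% tolerance
948 × 100000 = 94800000 Ω
Allowed range: 93852000 Ω to 95748000 Ω.
92800000 ohms lies outside that range.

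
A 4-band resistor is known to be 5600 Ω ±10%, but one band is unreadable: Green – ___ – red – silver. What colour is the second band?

5600 Ω = 56 × 10^2.
The second band gives digit 6 of the significand, and 6 is blue.

blue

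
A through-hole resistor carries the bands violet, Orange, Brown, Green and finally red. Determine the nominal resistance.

73100000 Ω

Violet → 7 (first significant figure)
Orange → 3 (second significant figure)
Brown → 1 (third significant figure)
Green → ×10^5 multiplier
731 × 100000 = 73100000 Ω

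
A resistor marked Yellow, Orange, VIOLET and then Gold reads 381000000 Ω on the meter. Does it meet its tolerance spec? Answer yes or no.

no

Yellow → 4 (first significant figure)
Orange → 3 (second significant figure)
Violet → ×10^7 multiplier
Gold → ±5% tolerance
43 × 10000000 = 430000000 Ω
Allowed range: 408500000 Ω to 451500000 Ω.
381000000 Ω lies outside that range.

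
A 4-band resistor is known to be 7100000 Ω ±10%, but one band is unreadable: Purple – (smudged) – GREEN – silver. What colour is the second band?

7100000 Ω = 71 × 10^5.
The second band gives digit 1 of the significand, and 1 is brown.

brown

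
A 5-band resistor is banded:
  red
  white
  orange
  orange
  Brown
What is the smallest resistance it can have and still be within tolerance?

Red → 2 (first significant figure)
White → 9 (second significant figure)
Orange → 3 (third significant figure)
Orange → ×10^3 multiplier
Brown → ±1% tolerance
293 × 1000 = 293000 Ω
Smallest = 293000 × (1 − 1/100) = 290070 Ω.

290070 Ω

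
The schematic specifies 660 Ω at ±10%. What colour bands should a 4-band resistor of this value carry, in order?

blue, blue, brown, silver

660 Ω = 66 × 10^1.
6 → blue
6 → blue
Multiplier 10^1 → brown.
±10% tolerance → silver.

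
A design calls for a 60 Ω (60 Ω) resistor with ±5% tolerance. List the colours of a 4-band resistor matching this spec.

60 Ω = 60 × 10^0.
6 → blue
0 → black
Multiplier 10^0 → black.
±5% tolerance → gold.

blue, black, black, gold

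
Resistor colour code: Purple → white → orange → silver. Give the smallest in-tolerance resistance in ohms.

Violet → 7 (first significant figure)
White → 9 (second significant figure)
Orange → ×10^3 multiplier
Silver → ±10% tolerance
79 × 1000 = 79000 Ω
Smallest = 79000 × (1 − 10/100) = 71100 Ω.

71100 Ω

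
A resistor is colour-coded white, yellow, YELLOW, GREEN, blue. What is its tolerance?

The last band, blue, is the tolerance band.
Blue corresponds to ±0.25%.

±0.25%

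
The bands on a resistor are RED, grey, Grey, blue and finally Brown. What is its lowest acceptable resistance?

285120000 Ω

Red → 2 (first significant figure)
Grey → 8 (second significant figure)
Grey → 8 (third significant figure)
Blue → ×10^6 multiplier
Brown → ±1% tolerance
288 × 1000000 = 288000000 Ω
Lowest = 288000000 × (1 − 1/100) = 285120000 Ω.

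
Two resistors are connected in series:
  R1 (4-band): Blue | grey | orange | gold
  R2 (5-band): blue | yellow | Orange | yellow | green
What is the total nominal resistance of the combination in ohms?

6498000 Ω

R1: blue, grey → 68; orange ×10^3 → 68000 Ω.
R2: blue, yellow, orange → 643; yellow ×10^4 → 6430000 Ω.
Series: 68000 + 6430000 = 6498000 Ω.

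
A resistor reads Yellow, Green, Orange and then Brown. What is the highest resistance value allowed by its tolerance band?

45450 Ω

Yellow → 4 (first significant figure)
Green → 5 (second significant figure)
Orange → ×10^3 multiplier
Brown → ±1% tolerance
45 × 1000 = 45000 Ω
Highest = 45000 × (1 + 1/100) = 45450 Ω.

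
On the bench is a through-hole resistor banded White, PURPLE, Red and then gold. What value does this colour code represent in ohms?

White → 9 (first significant figure)
Violet → 7 (second significant figure)
Red → ×10^2 multiplier
97 × 100 = 9700 Ω

9700 Ω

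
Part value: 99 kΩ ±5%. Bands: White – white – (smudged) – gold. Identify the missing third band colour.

99000 Ω = 99 × 10^3.
The third band is the multiplier, 10^3, which is orange.

orange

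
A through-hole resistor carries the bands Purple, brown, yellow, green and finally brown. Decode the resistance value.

71400000 Ω

Violet → 7 (first significant figure)
Brown → 1 (second significant figure)
Yellow → 4 (third significant figure)
Green → ×10^5 multiplier
714 × 100000 = 71400000 Ω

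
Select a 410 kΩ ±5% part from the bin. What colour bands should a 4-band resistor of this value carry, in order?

410000 Ω = 41 × 10^4.
4 → yellow
1 → brown
Multiplier 10^4 → yellow.
±5% tolerance → gold.

yellow, brown, yellow, gold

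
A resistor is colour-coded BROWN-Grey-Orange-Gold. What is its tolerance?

±5%

The last band, gold, is the tolerance band.
Gold corresponds to ±5%.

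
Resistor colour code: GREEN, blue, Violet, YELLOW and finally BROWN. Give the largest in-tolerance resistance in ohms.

Green → 5 (first significant figure)
Blue → 6 (second significant figure)
Violet → 7 (third significant figure)
Yellow → ×10^4 multiplier
Brown → ±1% tolerance
567 × 10000 = 5670000 Ω
Largest = 5670000 × (1 + 1/100) = 5726700 Ω.

5726700 Ω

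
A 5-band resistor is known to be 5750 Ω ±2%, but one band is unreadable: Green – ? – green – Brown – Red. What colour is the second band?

violet

5750 Ω = 575 × 10^1.
The second band gives digit 7 of the significand, and 7 is violet.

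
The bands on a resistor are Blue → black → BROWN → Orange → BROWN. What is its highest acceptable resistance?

Blue → 6 (first significant figure)
Black → 0 (second significant figure)
Brown → 1 (third significant figure)
Orange → ×10^3 multiplier
Brown → ±1% tolerance
601 × 1000 = 601000 Ω
Highest = 601000 × (1 + 1/100) = 607010 Ω.

607010 Ω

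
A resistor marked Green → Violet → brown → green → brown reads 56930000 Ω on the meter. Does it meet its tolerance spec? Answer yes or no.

Green → 5 (first significant figure)
Violet → 7 (second significant figure)
Brown → 1 (third significant figure)
Green → ×10^5 multiplier
Brown → ±1% tolerance
571 × 100000 = 57100000 Ω
Allowed range: 56529000 Ω to 57671000 Ω.
56930000 Ω lies inside that range.

yes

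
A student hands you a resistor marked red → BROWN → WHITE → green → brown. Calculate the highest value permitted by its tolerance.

22119000 Ω

Red → 2 (first significant figure)
Brown → 1 (second significant figure)
White → 9 (third significant figure)
Green → ×10^5 multiplier
Brown → ±1% tolerance
219 × 100000 = 21900000 Ω
Highest = 21900000 × (1 + 1/100) = 22119000 Ω.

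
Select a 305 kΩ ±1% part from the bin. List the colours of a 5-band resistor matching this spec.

orange, black, green, orange, brown

305000 Ω = 305 × 10^3.
3 → orange
0 → black
5 → green
Multiplier 10^3 → orange.
±1% tolerance → brown.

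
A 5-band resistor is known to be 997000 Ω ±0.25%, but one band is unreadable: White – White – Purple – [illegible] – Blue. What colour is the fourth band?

997000 Ω = 997 × 10^3.
The fourth band is the multiplier, 10^3, which is orange.

orange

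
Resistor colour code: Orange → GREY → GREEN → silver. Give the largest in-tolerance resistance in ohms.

Orange → 3 (first significant figure)
Grey → 8 (second significant figure)
Green → ×10^5 multiplier
Silver → ±10% tolerance
38 × 100000 = 3800000 Ω
Largest = 3800000 × (1 + 10/100) = 4180000 Ω.

4180000 Ω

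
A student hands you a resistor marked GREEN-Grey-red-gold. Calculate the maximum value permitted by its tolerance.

6090 Ω

Green → 5 (first significant figure)
Grey → 8 (second significant figure)
Red → ×10^2 multiplier
Gold → ±5% tolerance
58 × 100 = 5800 Ω
Maximum = 5800 × (1 + 5/100) = 6090 Ω.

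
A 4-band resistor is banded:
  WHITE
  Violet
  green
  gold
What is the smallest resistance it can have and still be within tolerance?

White → 9 (first significant figure)
Violet → 7 (second significant figure)
Green → ×10^5 multiplier
Gold → ±5% tolerance
97 × 100000 = 9700000 Ω
Smallest = 9700000 × (1 − 5/100) = 9215000 Ω.

9215000 Ω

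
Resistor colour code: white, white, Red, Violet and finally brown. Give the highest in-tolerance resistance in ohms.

White → 9 (first significant figure)
White → 9 (second significant figure)
Red → 2 (third significant figure)
Violet → ×10^7 multiplier
Brown → ±1% tolerance
992 × 10000000 = 9920000000 Ω
Highest = 9920000000 × (1 + 1/100) = 10019200000 Ω.

10019200000 Ω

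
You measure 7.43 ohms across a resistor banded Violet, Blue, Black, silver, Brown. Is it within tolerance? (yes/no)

no

Violet → 7 (first significant figure)
Blue → 6 (second significant figure)
Black → 0 (third significant figure)
Silver → ×0.01 multiplier
Brown → ±1% tolerance
760 × 0.01 = 7.6 Ω
Allowed range: 7.524 Ω to 7.676 Ω.
7.43 ohms lies outside that range.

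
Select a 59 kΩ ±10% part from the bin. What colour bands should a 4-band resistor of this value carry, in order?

59000 Ω = 59 × 10^3.
5 → green
9 → white
Multiplier 10^3 → orange.
±10% tolerance → silver.

green, white, orange, silver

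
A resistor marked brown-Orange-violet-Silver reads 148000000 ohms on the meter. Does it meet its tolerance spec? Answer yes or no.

Brown → 1 (first significant figure)
Orange → 3 (second significant figure)
Violet → ×10^7 multiplier
Silver → ±10% tolerance
13 × 10000000 = 130000000 Ω
Allowed range: 117000000 Ω to 143000000 Ω.
148000000 ohms lies outside that range.

no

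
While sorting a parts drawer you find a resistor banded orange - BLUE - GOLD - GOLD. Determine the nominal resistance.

Orange → 3 (first significant figure)
Blue → 6 (second significant figure)
Gold → ×0.1 multiplier
36 × 0.1 = 3.6 Ω

3.6 Ω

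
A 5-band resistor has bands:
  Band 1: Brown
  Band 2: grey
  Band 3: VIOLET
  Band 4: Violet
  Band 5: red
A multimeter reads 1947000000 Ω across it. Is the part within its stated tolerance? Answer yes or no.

Brown → 1 (first significant figure)
Grey → 8 (second significant figure)
Violet → 7 (third significant figure)
Violet → ×10^7 multiplier
Red → ±2% tolerance
187 × 10000000 = 1870000000 Ω
Allowed range: 1832600000 Ω to 1907400000 Ω.
1947000000 Ω lies outside that range.

no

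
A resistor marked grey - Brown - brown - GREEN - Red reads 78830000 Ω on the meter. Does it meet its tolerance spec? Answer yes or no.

Grey → 8 (first significant figure)
Brown → 1 (second significant figure)
Brown → 1 (third significant figure)
Green → ×10^5 multiplier
Red → ±2% tolerance
811 × 100000 = 81100000 Ω
Allowed range: 79478000 Ω to 82722000 Ω.
78830000 Ω lies outside that range.

no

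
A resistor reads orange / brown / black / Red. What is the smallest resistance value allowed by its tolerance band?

Orange → 3 (first significant figure)
Brown → 1 (second significant figure)
Black → ×1 multiplier
Red → ±2% tolerance
31 × 1 = 31 Ω
Smallest = 31 × (1 − 2/100) = 30.38 Ω.

30.38 Ω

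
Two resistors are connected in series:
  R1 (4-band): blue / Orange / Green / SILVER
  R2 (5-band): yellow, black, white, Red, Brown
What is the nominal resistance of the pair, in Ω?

R1: blue, orange → 63; green ×10^5 → 6300000 Ω.
R2: yellow, black, white → 409; red ×10^2 → 40900 Ω.
Series: 6300000 + 40900 = 6340900 Ω.

6340900 Ω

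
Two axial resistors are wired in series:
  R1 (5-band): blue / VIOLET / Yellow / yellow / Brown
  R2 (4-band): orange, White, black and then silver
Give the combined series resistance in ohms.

6740039 Ω

R1: blue, violet, yellow → 674; yellow ×10^4 → 6740000 Ω.
R2: orange, white → 39; black ×1 → 39 Ω.
Series: 6740000 + 39 = 6740039 Ω.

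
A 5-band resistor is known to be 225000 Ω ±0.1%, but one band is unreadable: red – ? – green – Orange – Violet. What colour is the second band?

225000 Ω = 225 × 10^3.
The second band gives digit 2 of the significand, and 2 is red.

red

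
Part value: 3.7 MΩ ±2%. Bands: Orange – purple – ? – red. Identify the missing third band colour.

green

3700000 Ω = 37 × 10^5.
The third band is the multiplier, 10^5, which is green.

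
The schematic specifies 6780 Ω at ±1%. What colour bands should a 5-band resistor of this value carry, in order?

6780 Ω = 678 × 10^1.
6 → blue
7 → violet
8 → grey
Multiplier 10^1 → brown.
±1% tolerance → brown.

blue, violet, grey, brown, brown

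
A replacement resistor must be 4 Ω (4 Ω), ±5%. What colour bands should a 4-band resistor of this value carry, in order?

yellow, black, gold, gold

4 Ω = 40 × 10^-1.
4 → yellow
0 → black
Multiplier 10^-1 → gold.
±5% tolerance → gold.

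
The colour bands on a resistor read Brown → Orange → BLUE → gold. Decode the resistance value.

13000000 Ω

Brown → 1 (first significant figure)
Orange → 3 (second significant figure)
Blue → ×10^6 multiplier
13 × 1000000 = 13000000 Ω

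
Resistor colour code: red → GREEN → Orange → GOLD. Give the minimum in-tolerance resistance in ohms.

Red → 2 (first significant figure)
Green → 5 (second significant figure)
Orange → ×10^3 multiplier
Gold → ±5% tolerance
25 × 1000 = 25000 Ω
Minimum = 25000 × (1 − 5/100) = 23750 Ω.

23750 Ω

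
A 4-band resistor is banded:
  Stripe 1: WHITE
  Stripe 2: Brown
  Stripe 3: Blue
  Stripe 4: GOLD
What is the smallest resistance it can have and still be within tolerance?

White → 9 (first significant figure)
Brown → 1 (second significant figure)
Blue → ×10^6 multiplier
Gold → ±5% tolerance
91 × 1000000 = 91000000 Ω
Smallest = 91000000 × (1 − 5/100) = 86450000 Ω.

86450000 Ω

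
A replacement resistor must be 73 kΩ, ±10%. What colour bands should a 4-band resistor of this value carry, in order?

violet, orange, orange, silver

73000 Ω = 73 × 10^3.
7 → violet
3 → orange
Multiplier 10^3 → orange.
±10% tolerance → silver.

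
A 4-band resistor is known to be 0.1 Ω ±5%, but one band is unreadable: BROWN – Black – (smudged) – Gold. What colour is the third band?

silver

0.1 Ω = 10 × 10^-2.
The third band is the multiplier, 10^-2, which is silver.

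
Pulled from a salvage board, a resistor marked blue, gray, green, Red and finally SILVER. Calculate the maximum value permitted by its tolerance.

75350 Ω

Blue → 6 (first significant figure)
Grey → 8 (second significant figure)
Green → 5 (third significant figure)
Red → ×10^2 multiplier
Silver → ±10% tolerance
685 × 100 = 68500 Ω
Maximum = 68500 × (1 + 10/100) = 75350 Ω.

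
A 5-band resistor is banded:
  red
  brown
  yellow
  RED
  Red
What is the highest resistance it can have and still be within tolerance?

Red → 2 (first significant figure)
Brown → 1 (second significant figure)
Yellow → 4 (third significant figure)
Red → ×10^2 multiplier
Red → ±2% tolerance
214 × 100 = 21400 Ω
Highest = 21400 × (1 + 2/100) = 21828 Ω.

21828 Ω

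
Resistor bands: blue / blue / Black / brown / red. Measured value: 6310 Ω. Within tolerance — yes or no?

no

Blue → 6 (first significant figure)
Blue → 6 (second significant figure)
Black → 0 (third significant figure)
Brown → ×10 multiplier
Red → ±2% tolerance
660 × 10 = 6600 Ω
Allowed range: 6468 Ω to 6732 Ω.
6310 Ω lies outside that range.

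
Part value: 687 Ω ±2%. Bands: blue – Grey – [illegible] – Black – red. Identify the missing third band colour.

violet

687 Ω = 687 × 10^0.
The third band gives digit 7 of the significand, and 7 is violet.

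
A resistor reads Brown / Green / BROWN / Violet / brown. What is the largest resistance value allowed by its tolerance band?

1525100000 Ω

Brown → 1 (first significant figure)
Green → 5 (second significant figure)
Brown → 1 (third significant figure)
Violet → ×10^7 multiplier
Brown → ±1% tolerance
151 × 10000000 = 1510000000 Ω
Largest = 1510000000 × (1 + 1/100) = 1525100000 Ω.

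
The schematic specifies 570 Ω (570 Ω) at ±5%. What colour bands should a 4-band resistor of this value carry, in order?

green, violet, brown, gold

570 Ω = 57 × 10^1.
5 → green
7 → violet
Multiplier 10^1 → brown.
±5% tolerance → gold.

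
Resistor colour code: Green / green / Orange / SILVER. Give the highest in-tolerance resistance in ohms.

60500 Ω

Green → 5 (first significant figure)
Green → 5 (second significant figure)
Orange → ×10^3 multiplier
Silver → ±10% tolerance
55 × 1000 = 55000 Ω
Highest = 55000 × (1 + 10/100) = 60500 Ω.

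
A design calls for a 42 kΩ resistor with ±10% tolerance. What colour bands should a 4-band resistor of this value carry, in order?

yellow, red, orange, silver

42000 Ω = 42 × 10^3.
4 → yellow
2 → red
Multiplier 10^3 → orange.
±10% tolerance → silver.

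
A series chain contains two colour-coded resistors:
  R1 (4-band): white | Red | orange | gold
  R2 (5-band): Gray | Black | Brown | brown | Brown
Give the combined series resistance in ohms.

R1: white, red → 92; orange ×10^3 → 92000 Ω.
R2: grey, black, brown → 801; brown ×10 → 8010 Ω.
Series: 92000 + 8010 = 100010 Ω.

100010 Ω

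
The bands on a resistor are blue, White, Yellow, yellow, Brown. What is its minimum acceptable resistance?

6870600 Ω

Blue → 6 (first significant figure)
White → 9 (second significant figure)
Yellow → 4 (third significant figure)
Yellow → ×10^4 multiplier
Brown → ±1% tolerance
694 × 10000 = 6940000 Ω
Minimum = 6940000 × (1 − 1/100) = 6870600 Ω.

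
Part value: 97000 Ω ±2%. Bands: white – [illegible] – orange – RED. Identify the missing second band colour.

97000 Ω = 97 × 10^3.
The second band gives digit 7 of the significand, and 7 is violet.

violet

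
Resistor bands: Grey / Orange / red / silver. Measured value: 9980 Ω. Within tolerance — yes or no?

no

Grey → 8 (first significant figure)
Orange → 3 (second significant figure)
Red → ×10^2 multiplier
Silver → ±10% tolerance
83 × 100 = 8300 Ω
Allowed range: 7470 Ω to 9130 Ω.
9980 Ω lies outside that range.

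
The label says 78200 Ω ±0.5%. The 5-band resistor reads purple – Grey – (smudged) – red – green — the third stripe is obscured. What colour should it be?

red

78200 Ω = 782 × 10^2.
The third band gives digit 2 of the significand, and 2 is red.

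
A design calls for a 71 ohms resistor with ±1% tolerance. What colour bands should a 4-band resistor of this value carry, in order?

violet, brown, black, brown

71 Ω = 71 × 10^0.
7 → violet
1 → brown
Multiplier 10^0 → black.
±1% tolerance → brown.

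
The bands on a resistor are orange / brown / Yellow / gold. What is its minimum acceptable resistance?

294500 Ω

Orange → 3 (first significant figure)
Brown → 1 (second significant figure)
Yellow → ×10^4 multiplier
Gold → ±5% tolerance
31 × 10000 = 310000 Ω
Minimum = 310000 × (1 − 5/100) = 294500 Ω.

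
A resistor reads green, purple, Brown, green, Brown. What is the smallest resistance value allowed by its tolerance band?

56529000 Ω

Green → 5 (first significant figure)
Violet → 7 (second significant figure)
Brown → 1 (third significant figure)
Green → ×10^5 multiplier
Brown → ±1% tolerance
571 × 100000 = 57100000 Ω
Smallest = 57100000 × (1 − 1/100) = 56529000 Ω.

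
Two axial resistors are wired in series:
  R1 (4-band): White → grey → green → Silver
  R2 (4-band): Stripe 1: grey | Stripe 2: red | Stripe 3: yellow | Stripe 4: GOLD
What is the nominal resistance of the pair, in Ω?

10620000 Ω

R1: white, grey → 98; green ×10^5 → 9800000 Ω.
R2: grey, red → 82; yellow ×10^4 → 820000 Ω.
Series: 9800000 + 820000 = 10620000 Ω.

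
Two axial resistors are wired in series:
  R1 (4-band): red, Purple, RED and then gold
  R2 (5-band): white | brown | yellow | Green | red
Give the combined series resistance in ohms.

R1: red, violet → 27; red ×10^2 → 2700 Ω.
R2: white, brown, yellow → 914; green ×10^5 → 91400000 Ω.
Series: 2700 + 91400000 = 91402700 Ω.

91402700 Ω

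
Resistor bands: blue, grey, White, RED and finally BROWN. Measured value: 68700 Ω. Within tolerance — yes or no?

yes

Blue → 6 (first significant figure)
Grey → 8 (second significant figure)
White → 9 (third significant figure)
Red → ×10^2 multiplier
Brown → ±1% tolerance
689 × 100 = 68900 Ω
Allowed range: 68211 Ω to 69589 Ω.
68700 Ω lies inside that range.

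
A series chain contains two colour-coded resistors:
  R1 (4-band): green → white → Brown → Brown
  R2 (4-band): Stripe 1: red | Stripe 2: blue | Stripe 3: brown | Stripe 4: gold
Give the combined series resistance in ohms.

850 Ω

R1: green, white → 59; brown ×10 → 590 Ω.
R2: red, blue → 26; brown ×10 → 260 Ω.
Series: 590 + 260 = 850 Ω.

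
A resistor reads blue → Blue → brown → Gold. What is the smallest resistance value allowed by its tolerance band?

Blue → 6 (first significant figure)
Blue → 6 (second significant figure)
Brown → ×10 multiplier
Gold → ±5% tolerance
66 × 10 = 660 Ω
Smallest = 660 × (1 − 5/100) = 627 Ω.

627 Ω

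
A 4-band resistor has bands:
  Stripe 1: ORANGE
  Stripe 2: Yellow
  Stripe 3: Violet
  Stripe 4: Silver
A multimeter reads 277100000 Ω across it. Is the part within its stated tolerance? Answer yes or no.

Orange → 3 (first significant figure)
Yellow → 4 (second significant figure)
Violet → ×10^7 multiplier
Silver → ±10% tolerance
34 × 10000000 = 340000000 Ω
Allowed range: 306000000 Ω to 374000000 Ω.
277100000 Ω lies outside that range.

no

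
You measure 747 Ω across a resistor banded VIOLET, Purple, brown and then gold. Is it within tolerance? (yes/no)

yes

Violet → 7 (first significant figure)
Violet → 7 (second significant figure)
Brown → ×10 multiplier
Gold → ±5% tolerance
77 × 10 = 770 Ω
Allowed range: 731.5 Ω to 808.5 Ω.
747 Ω lies inside that range.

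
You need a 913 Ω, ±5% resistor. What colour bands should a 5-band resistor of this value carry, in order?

white, brown, orange, black, gold

913 Ω = 913 × 10^0.
9 → white
1 → brown
3 → orange
Multiplier 10^0 → black.
±5% tolerance → gold.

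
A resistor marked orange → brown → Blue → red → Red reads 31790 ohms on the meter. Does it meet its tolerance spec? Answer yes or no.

yes

Orange → 3 (first significant figure)
Brown → 1 (second significant figure)
Blue → 6 (third significant figure)
Red → ×10^2 multiplier
Red → ±2% tolerance
316 × 100 = 31600 Ω
Allowed range: 30968 Ω to 32232 Ω.
31790 ohms lies inside that range.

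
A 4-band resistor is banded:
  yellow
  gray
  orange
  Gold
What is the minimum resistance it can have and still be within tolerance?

Yellow → 4 (first significant figure)
Grey → 8 (second significant figure)
Orange → ×10^3 multiplier
Gold → ±5% tolerance
48 × 1000 = 48000 Ω
Minimum = 48000 × (1 − 5/100) = 45600 Ω.

45600 Ω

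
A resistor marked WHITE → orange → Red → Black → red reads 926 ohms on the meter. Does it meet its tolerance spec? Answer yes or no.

yes

White → 9 (first significant figure)
Orange → 3 (second significant figure)
Red → 2 (third significant figure)
Black → ×1 multiplier
Red → ±2% tolerance
932 × 1 = 932 Ω
Allowed range: 913.36 Ω to 950.64 Ω.
926 ohms lies inside that range.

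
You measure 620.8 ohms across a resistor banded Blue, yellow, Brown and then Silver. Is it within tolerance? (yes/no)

yes

Blue → 6 (first significant figure)
Yellow → 4 (second significant figure)
Brown → ×10 multiplier
Silver → ±10% tolerance
64 × 10 = 640 Ω
Allowed range: 576 Ω to 704 Ω.
620.8 ohms lies inside that range.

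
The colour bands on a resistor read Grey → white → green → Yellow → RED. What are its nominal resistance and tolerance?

8950000 Ω ±2%

Grey → 8 (first significant figure)
White → 9 (second significant figure)
Green → 5 (third significant figure)
Yellow → ×10^4 multiplier
Red → ±2% tolerance
895 × 10000 = 8950000 Ω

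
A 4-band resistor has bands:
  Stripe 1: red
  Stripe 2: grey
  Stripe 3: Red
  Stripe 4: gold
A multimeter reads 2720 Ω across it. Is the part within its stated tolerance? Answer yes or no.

yes

Red → 2 (first significant figure)
Grey → 8 (second significant figure)
Red → ×10^2 multiplier
Gold → ±5% tolerance
28 × 100 = 2800 Ω
Allowed range: 2660 Ω to 2940 Ω.
2720 Ω lies inside that range.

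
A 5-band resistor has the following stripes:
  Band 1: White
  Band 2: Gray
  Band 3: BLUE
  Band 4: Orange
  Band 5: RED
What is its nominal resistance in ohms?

986000 Ω

White → 9 (first significant figure)
Grey → 8 (second significant figure)
Blue → 6 (third significant figure)
Orange → ×10^3 multiplier
986 × 1000 = 986000 Ω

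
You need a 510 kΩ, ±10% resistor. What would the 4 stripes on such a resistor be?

green, brown, yellow, silver

510000 Ω = 51 × 10^4.
5 → green
1 → brown
Multiplier 10^4 → yellow.
±10% tolerance → silver.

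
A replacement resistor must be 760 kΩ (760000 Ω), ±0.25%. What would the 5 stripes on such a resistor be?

violet, blue, black, orange, blue

760000 Ω = 760 × 10^3.
7 → violet
6 → blue
0 → black
Multiplier 10^3 → orange.
±0.25% tolerance → blue.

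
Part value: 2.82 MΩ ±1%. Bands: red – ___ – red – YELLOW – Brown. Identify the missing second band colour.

2820000 Ω = 282 × 10^4.
The second band gives digit 8 of the significand, and 8 is grey.

grey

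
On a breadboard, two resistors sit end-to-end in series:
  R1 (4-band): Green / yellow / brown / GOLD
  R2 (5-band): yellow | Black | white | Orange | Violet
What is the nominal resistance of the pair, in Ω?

R1: green, yellow → 54; brown ×10 → 540 Ω.
R2: yellow, black, white → 409; orange ×10^3 → 409000 Ω.
Series: 540 + 409000 = 409540 Ω.

409540 Ω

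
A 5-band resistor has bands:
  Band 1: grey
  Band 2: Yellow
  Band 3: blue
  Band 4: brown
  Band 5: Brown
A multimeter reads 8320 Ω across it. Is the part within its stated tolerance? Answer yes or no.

Grey → 8 (first significant figure)
Yellow → 4 (second significant figure)
Blue → 6 (third significant figure)
Brown → ×10 multiplier
Brown → ±1% tolerance
846 × 10 = 8460 Ω
Allowed range: 8375.4 Ω to 8544.6 Ω.
8320 Ω lies outside that range.

no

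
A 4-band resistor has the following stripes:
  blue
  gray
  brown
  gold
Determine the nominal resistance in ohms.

Blue → 6 (first significant figure)
Grey → 8 (second significant figure)
Brown → ×10 multiplier
68 × 10 = 680 Ω

680 Ω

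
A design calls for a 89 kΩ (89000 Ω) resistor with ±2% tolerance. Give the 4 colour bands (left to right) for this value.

grey, white, orange, red

89000 Ω = 89 × 10^3.
8 → grey
9 → white
Multiplier 10^3 → orange.
±2% tolerance → red.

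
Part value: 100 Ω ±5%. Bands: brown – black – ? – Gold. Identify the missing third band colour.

brown

100 Ω = 10 × 10^1.
The third band is the multiplier, 10^1, which is brown.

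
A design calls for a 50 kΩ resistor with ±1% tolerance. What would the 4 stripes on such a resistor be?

50000 Ω = 50 × 10^3.
5 → green
0 → black
Multiplier 10^3 → orange.
±1% tolerance → brown.

green, black, orange, brown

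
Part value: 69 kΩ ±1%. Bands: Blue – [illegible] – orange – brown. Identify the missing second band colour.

69000 Ω = 69 × 10^3.
The second band gives digit 9 of the significand, and 9 is white.

white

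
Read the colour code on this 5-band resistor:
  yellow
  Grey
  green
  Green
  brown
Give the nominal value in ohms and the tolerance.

48500000 Ω ±1%

Yellow → 4 (first significant figure)
Grey → 8 (second significant figure)
Green → 5 (third significant figure)
Green → ×10^5 multiplier
Brown → ±1% tolerance
485 × 100000 = 48500000 Ω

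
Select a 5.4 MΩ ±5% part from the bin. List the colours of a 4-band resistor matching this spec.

green, yellow, green, gold

5400000 Ω = 54 × 10^5.
5 → green
4 → yellow
Multiplier 10^5 → green.
±5% tolerance → gold.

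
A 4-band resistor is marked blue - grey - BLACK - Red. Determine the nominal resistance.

68 Ω

Blue → 6 (first significant figure)
Grey → 8 (second significant figure)
Black → ×1 multiplier
68 × 1 = 68 Ω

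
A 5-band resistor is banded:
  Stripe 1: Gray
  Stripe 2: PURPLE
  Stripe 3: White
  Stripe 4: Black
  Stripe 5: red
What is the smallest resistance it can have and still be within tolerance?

Grey → 8 (first significant figure)
Violet → 7 (second significant figure)
White → 9 (third significant figure)
Black → ×1 multiplier
Red → ±2% tolerance
879 × 1 = 879 Ω
Smallest = 879 × (1 − 2/100) = 861.42 Ω.

861.42 Ω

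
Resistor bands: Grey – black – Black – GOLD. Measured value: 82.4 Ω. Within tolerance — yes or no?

yes

Grey → 8 (first significant figure)
Black → 0 (second significant figure)
Black → ×1 multiplier
Gold → ±5% tolerance
80 × 1 = 80 Ω
Allowed range: 76 Ω to 84 Ω.
82.4 Ω lies inside that range.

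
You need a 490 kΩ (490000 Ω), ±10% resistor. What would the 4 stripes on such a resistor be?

yellow, white, yellow, silver

490000 Ω = 49 × 10^4.
4 → yellow
9 → white
Multiplier 10^4 → yellow.
±10% tolerance → silver.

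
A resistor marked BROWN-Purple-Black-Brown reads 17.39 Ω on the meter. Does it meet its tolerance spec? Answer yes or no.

no

Brown → 1 (first significant figure)
Violet → 7 (second significant figure)
Black → ×1 multiplier
Brown → ±1% tolerance
17 × 1 = 17 Ω
Allowed range: 16.83 Ω to 17.17 Ω.
17.39 Ω lies outside that range.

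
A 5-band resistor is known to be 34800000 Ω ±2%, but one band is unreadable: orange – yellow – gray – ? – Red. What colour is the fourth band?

34800000 Ω = 348 × 10^5.
The fourth band is the multiplier, 10^5, which is green.

green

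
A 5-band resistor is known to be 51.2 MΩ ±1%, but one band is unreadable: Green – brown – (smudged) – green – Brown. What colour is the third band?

red

51200000 Ω = 512 × 10^5.
The third band gives digit 2 of the significand, and 2 is red.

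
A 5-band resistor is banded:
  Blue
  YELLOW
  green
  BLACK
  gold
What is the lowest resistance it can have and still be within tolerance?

612.75 Ω

Blue → 6 (first significant figure)
Yellow → 4 (second significant figure)
Green → 5 (third significant figure)
Black → ×1 multiplier
Gold → ±5% tolerance
645 × 1 = 645 Ω
Lowest = 645 × (1 − 5/100) = 612.75 Ω.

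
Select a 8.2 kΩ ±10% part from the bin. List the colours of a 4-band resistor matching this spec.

grey, red, red, silver

8200 Ω = 82 × 10^2.
8 → grey
2 → red
Multiplier 10^2 → red.
±10% tolerance → silver.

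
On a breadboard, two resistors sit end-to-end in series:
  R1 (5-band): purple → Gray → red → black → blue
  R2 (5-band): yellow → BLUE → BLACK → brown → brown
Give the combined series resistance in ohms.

5382 Ω

R1: violet, grey, red → 782; black ×1 → 782 Ω.
R2: yellow, blue, black → 460; brown ×10 → 4600 Ω.
Series: 782 + 4600 = 5382 Ω.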